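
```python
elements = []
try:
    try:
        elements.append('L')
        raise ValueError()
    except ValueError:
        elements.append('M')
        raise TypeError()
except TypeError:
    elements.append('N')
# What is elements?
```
['L', 'M', 'N']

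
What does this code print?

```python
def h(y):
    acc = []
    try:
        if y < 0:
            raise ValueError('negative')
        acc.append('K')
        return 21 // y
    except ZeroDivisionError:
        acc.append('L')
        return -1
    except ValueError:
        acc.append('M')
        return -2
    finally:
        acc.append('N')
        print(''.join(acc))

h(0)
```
KLN

y=0 causes ZeroDivisionError, caught, finally prints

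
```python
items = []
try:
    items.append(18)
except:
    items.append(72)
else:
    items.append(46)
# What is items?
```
[18, 46]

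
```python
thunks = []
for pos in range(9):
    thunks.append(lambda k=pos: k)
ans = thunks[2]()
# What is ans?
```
2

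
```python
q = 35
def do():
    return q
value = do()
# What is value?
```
35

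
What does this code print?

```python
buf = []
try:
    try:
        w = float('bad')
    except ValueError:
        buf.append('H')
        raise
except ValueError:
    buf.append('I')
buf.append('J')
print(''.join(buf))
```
HIJ

raise without argument re-raises current exception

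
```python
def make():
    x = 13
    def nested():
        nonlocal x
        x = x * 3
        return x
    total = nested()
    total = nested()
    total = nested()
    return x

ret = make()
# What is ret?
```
351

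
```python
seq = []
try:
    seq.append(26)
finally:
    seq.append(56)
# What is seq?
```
[26, 56]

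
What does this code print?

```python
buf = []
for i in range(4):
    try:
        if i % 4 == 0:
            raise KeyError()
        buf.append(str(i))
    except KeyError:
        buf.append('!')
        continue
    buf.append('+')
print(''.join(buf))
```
!1+2+3+

continue in except skips rest of loop body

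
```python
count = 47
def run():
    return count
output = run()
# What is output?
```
47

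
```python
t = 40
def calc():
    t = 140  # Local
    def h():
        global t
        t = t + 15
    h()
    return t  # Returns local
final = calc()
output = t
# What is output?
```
55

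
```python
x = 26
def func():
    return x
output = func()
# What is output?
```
26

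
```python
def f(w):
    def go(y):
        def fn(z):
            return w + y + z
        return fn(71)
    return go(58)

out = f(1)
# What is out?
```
130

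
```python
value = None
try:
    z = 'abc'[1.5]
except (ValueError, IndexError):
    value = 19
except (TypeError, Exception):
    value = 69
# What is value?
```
69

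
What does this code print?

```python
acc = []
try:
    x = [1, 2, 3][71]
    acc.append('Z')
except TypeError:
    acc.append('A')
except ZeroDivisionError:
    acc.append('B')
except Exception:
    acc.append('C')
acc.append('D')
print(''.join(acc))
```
CD

IndexError not specifically caught, falls to Exception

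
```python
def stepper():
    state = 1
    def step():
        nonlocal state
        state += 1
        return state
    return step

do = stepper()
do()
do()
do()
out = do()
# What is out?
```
5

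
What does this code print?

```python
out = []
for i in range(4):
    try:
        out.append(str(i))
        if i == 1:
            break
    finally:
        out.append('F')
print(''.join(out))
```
0F1F

finally runs even when breaking out of loop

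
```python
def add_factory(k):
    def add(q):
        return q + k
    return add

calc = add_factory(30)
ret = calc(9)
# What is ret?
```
39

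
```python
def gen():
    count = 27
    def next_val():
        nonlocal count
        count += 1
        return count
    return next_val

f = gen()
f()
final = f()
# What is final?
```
29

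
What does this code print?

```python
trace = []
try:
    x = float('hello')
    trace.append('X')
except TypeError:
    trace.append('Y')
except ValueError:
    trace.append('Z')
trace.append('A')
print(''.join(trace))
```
ZA

ValueError is caught by its specific handler, not TypeError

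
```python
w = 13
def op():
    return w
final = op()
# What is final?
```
13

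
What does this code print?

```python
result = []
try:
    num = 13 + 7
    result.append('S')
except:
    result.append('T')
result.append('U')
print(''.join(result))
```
SU

No exception, try block completes normally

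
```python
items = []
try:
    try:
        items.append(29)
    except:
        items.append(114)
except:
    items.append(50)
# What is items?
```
[29]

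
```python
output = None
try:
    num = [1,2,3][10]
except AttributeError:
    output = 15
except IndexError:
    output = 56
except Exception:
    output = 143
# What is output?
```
56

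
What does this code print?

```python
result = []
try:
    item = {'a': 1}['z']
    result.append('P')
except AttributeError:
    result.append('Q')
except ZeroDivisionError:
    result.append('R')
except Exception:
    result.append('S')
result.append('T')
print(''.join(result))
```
ST

KeyError not specifically caught, falls to Exception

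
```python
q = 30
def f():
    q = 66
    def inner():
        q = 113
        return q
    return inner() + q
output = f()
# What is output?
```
179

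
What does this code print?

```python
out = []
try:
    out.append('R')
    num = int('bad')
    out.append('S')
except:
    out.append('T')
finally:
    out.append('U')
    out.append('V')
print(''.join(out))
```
RTUV

Code before exception runs, then except, then all of finally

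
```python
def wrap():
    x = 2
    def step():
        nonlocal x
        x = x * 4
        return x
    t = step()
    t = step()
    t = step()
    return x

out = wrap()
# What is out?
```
128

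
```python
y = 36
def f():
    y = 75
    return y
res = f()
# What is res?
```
75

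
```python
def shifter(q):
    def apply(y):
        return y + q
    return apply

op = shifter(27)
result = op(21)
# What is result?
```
48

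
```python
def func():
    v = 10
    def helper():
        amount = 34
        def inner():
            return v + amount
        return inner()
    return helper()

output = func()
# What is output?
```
44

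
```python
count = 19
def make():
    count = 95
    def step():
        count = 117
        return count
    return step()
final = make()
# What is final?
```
117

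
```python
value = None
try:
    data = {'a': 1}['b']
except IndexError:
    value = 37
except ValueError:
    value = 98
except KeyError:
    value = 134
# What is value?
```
134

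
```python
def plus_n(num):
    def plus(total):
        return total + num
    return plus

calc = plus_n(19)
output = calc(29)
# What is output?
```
48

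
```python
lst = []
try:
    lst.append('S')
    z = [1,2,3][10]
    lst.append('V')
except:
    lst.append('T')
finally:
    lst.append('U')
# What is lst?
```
['S', 'T', 'U']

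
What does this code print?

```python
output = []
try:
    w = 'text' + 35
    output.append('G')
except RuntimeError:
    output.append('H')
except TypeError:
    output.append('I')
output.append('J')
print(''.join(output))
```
IJ

TypeError is caught by its specific handler, not RuntimeError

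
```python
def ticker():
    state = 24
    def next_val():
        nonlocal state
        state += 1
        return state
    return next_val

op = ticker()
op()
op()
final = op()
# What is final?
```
27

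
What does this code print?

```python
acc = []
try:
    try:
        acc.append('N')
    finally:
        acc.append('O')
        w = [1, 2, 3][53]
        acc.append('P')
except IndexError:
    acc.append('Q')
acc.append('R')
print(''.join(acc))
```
NOQR

Exception in inner finally caught by outer except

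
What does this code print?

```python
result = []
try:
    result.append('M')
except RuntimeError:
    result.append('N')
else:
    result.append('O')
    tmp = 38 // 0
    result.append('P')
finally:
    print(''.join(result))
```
MO

Try succeeds, else appends 'O', ZeroDivisionError in else is uncaught, finally prints before exception propagates ('P' never appended)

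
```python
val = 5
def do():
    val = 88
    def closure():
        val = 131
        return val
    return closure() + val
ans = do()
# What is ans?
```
219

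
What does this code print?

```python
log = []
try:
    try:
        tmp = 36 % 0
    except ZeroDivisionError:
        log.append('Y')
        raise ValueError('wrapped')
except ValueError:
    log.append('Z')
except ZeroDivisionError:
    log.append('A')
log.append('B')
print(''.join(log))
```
YZB

ValueError raised and caught, original ZeroDivisionError not re-raised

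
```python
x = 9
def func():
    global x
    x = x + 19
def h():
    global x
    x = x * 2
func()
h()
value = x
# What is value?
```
56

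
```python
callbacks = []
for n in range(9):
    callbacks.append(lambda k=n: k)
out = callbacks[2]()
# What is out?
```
2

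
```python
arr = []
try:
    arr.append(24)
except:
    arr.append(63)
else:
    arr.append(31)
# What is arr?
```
[24, 31]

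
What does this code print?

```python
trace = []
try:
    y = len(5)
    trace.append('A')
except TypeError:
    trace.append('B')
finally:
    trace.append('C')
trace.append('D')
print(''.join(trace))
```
BCD

finally always runs, even after exception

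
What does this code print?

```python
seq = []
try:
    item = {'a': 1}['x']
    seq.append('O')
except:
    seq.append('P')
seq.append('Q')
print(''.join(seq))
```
PQ

Exception raised in try, caught by bare except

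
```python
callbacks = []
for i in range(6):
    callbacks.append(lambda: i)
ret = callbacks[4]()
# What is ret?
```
5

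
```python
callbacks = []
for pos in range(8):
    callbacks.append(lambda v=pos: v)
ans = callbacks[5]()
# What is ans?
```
5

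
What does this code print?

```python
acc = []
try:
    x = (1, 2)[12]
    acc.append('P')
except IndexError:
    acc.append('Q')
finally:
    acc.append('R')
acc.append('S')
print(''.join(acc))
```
QRS

finally always runs, even after exception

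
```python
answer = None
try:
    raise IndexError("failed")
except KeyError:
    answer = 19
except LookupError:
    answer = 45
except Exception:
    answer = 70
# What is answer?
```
45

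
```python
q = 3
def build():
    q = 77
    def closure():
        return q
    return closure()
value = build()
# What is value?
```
77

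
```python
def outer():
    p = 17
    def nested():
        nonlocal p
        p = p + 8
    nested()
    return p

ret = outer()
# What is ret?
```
25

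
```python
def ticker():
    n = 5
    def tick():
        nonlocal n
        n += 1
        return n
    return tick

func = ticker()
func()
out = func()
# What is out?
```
7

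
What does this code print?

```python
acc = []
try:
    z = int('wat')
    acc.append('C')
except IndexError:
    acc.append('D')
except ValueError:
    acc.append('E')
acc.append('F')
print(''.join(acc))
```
EF

ValueError is caught by its specific handler, not IndexError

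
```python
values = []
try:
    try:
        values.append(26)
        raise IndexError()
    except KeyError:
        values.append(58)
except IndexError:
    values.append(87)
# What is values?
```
[26, 87]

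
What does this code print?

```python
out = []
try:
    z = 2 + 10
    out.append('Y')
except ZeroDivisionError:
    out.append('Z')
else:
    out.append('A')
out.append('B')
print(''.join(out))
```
YAB

else block runs when no exception occurs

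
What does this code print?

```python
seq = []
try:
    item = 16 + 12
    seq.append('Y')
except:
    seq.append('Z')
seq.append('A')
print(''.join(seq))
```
YA

No exception, try block completes normally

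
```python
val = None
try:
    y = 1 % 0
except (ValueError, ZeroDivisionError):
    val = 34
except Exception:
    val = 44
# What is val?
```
34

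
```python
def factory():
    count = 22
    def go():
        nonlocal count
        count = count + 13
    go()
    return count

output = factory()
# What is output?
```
35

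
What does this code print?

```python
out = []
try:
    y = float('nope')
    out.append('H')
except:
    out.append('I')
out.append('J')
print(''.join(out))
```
IJ

Exception raised in try, caught by bare except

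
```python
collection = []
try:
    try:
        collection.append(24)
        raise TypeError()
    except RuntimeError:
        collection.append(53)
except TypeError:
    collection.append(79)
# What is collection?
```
[24, 79]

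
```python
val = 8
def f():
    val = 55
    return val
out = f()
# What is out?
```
55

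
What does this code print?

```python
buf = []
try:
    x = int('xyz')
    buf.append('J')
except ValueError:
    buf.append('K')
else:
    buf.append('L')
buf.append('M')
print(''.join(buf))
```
KM

else block skipped when exception is caught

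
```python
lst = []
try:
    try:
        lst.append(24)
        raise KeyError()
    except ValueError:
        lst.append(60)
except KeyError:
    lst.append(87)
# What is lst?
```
[24, 87]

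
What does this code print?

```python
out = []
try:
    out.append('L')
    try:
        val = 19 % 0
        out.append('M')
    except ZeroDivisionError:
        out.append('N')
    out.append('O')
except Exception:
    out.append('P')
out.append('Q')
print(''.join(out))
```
LNOQ

Inner exception caught by inner handler, outer continues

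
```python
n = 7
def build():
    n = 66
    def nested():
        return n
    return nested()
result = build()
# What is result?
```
66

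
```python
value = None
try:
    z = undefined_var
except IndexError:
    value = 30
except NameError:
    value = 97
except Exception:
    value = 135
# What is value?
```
97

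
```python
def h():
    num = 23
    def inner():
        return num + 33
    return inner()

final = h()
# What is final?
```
56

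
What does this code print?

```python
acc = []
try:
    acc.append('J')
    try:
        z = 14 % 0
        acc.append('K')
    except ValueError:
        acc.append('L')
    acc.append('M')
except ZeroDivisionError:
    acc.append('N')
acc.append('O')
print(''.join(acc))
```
JNO

Inner handler doesn't match, propagates to outer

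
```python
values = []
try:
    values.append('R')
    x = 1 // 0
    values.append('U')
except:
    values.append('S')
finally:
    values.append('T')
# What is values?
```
['R', 'S', 'T']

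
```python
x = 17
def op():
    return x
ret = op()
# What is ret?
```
17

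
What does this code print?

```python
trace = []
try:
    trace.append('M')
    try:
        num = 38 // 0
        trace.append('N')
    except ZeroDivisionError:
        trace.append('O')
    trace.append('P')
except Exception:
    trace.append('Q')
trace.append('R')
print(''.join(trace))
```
MOPR

Inner exception caught by inner handler, outer continues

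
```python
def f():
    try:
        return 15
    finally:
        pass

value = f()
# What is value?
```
15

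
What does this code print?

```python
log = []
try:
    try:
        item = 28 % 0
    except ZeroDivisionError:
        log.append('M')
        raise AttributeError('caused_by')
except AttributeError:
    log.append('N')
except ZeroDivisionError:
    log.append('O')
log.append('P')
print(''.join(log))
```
MNP

AttributeError raised and caught, original ZeroDivisionError not re-raised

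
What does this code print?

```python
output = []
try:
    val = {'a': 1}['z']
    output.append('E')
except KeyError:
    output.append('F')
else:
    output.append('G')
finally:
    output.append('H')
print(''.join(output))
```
FH

Exception: except runs, else skipped, finally runs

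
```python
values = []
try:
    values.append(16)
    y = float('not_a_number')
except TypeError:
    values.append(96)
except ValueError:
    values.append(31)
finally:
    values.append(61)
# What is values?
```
[16, 31, 61]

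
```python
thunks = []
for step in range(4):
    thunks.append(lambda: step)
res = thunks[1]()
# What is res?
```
3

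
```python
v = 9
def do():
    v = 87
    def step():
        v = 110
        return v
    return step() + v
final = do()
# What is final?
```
197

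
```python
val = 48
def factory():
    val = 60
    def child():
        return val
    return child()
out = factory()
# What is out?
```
60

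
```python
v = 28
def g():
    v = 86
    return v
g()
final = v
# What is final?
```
28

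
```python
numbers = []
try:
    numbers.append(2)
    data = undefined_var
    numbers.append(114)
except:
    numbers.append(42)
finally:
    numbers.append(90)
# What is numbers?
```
[2, 42, 90]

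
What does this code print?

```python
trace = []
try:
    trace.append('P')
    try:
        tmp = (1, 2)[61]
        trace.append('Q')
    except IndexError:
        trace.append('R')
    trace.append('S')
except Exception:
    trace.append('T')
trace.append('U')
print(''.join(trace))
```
PRSU

Inner exception caught by inner handler, outer continues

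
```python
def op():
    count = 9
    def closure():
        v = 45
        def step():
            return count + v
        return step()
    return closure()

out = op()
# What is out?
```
54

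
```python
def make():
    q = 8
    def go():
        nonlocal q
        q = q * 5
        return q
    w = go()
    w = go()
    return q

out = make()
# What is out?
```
200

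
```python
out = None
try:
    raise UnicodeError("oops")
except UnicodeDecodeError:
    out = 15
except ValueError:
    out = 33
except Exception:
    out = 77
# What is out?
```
33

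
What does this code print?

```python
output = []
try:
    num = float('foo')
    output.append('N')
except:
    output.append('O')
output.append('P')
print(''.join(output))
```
OP

Exception raised in try, caught by bare except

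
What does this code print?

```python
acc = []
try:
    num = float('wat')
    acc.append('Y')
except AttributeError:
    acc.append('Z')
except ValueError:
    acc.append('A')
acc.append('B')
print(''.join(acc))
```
AB

ValueError is caught by its specific handler, not AttributeError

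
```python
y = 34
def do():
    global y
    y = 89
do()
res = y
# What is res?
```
89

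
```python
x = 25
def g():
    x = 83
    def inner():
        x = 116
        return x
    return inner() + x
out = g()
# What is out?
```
199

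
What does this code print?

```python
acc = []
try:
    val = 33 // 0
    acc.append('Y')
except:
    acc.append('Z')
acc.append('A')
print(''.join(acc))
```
ZA

Exception raised in try, caught by bare except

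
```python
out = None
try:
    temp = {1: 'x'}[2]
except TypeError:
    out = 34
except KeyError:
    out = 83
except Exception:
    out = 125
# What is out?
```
83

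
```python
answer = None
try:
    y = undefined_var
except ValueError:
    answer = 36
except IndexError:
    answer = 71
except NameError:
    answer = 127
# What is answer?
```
127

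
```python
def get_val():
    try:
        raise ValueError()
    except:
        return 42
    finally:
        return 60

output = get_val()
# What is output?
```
60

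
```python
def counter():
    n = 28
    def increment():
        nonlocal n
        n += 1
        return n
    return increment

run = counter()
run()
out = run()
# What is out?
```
30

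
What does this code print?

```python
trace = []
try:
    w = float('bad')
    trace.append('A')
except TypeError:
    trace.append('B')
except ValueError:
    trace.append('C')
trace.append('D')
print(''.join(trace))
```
CD

ValueError is caught by its specific handler, not TypeError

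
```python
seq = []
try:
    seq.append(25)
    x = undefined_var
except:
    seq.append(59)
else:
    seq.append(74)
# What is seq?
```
[25, 59]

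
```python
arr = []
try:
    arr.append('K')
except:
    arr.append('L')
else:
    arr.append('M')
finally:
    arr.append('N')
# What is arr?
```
['K', 'M', 'N']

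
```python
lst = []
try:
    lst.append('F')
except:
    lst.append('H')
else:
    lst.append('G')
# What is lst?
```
['F', 'G']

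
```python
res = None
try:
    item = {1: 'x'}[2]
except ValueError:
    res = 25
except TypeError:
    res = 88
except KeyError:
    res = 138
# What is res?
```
138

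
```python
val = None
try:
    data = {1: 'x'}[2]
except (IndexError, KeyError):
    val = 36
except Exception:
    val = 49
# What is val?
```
36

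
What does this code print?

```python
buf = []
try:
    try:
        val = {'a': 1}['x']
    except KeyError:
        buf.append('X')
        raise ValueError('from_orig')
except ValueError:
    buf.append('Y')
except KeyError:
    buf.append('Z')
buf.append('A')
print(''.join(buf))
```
XYA

ValueError raised and caught, original KeyError not re-raised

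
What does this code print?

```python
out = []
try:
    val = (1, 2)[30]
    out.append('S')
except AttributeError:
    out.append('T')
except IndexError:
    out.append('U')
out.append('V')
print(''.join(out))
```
UV

IndexError is caught by its specific handler, not AttributeError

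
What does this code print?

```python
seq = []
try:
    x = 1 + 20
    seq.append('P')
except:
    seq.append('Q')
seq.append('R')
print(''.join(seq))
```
PR

No exception, try block completes normally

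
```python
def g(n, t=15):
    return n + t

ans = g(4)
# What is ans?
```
19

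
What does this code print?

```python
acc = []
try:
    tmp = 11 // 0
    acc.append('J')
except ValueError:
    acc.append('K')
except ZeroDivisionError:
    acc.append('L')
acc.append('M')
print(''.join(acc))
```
LM

ZeroDivisionError is caught by its specific handler, not ValueError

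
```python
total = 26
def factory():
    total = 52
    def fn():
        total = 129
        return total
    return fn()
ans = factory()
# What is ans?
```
129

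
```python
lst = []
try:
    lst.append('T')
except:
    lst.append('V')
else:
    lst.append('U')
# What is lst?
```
['T', 'U']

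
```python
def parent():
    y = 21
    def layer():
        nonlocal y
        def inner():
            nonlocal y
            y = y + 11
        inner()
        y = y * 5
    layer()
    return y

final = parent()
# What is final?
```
160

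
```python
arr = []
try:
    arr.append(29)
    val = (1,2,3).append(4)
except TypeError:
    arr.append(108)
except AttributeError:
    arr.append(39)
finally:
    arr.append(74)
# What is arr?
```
[29, 39, 74]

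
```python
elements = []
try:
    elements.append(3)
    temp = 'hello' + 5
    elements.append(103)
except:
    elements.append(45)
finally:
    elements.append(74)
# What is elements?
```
[3, 45, 74]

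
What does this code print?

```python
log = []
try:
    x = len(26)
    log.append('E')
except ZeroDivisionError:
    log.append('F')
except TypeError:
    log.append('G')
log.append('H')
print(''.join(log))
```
GH

TypeError is caught by its specific handler, not ZeroDivisionError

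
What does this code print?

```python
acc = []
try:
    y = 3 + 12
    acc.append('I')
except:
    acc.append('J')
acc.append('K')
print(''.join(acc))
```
IK

No exception, try block completes normally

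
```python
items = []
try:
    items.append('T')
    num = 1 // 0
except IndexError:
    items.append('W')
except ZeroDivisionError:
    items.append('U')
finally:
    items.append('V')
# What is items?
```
['T', 'U', 'V']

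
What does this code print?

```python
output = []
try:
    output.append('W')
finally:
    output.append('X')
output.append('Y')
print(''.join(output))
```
WXY

try/finally without except, no exception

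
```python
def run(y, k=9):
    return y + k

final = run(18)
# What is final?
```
27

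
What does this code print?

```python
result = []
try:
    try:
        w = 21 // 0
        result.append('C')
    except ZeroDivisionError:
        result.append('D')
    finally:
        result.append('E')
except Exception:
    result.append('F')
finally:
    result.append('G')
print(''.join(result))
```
DEG

Both finally blocks run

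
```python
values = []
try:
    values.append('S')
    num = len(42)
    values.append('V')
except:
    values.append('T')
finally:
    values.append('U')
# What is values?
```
['S', 'T', 'U']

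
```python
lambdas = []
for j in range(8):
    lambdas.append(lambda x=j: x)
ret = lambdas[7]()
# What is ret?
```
7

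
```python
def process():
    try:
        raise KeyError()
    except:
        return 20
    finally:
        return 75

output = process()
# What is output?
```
75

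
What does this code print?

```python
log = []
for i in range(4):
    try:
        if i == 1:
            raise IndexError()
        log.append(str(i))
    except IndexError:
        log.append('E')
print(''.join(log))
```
0E23

Exception on i=1 caught, loop continues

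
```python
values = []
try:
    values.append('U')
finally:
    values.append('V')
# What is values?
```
['U', 'V']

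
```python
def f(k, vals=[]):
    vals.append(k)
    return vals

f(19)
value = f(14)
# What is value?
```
[19, 14]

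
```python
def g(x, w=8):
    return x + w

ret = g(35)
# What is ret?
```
43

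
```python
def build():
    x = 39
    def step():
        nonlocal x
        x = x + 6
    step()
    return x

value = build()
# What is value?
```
45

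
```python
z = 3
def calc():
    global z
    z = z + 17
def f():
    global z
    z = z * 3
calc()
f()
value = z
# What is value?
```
60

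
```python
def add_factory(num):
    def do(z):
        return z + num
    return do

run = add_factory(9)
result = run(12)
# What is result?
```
21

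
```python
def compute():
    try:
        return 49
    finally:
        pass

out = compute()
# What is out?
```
49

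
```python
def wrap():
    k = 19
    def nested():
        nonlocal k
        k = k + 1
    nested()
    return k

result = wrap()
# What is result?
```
20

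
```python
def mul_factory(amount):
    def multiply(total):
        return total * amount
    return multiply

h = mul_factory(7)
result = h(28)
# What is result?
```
196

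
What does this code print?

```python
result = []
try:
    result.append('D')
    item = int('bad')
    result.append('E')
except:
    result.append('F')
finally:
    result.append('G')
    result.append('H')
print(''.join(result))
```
DFGH

Code before exception runs, then except, then all of finally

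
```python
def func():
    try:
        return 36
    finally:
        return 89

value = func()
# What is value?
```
89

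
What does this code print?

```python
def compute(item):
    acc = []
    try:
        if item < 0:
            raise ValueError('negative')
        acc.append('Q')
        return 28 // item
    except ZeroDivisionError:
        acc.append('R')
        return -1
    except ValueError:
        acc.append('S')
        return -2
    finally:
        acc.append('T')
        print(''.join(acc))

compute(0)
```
QRT

item=0 causes ZeroDivisionError, caught, finally prints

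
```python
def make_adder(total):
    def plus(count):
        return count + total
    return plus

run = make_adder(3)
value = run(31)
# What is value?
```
34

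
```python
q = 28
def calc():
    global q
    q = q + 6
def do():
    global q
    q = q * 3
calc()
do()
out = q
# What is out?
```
102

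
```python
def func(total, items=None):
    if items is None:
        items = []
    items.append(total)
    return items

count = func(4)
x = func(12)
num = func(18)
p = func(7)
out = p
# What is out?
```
[7]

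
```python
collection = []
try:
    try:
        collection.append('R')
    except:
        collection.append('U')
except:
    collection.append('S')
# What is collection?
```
['R']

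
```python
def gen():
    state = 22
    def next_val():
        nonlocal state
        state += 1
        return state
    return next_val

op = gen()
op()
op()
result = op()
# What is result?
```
25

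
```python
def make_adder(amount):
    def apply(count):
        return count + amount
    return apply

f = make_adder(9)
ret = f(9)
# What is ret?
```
18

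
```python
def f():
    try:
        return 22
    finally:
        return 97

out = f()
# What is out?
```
97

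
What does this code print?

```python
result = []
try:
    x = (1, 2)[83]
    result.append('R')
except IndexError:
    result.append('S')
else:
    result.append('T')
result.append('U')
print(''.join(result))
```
SU

else block skipped when exception is caught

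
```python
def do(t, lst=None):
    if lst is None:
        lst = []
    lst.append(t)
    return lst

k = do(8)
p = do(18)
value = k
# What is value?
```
[8]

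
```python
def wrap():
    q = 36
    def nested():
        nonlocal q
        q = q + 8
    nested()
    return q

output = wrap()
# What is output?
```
44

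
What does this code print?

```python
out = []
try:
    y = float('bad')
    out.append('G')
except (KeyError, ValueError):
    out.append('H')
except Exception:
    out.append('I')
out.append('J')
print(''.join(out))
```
HJ

ValueError matches tuple containing it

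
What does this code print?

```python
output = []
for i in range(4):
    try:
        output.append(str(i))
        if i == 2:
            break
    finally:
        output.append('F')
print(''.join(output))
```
0F1F2F

finally runs even when breaking out of loop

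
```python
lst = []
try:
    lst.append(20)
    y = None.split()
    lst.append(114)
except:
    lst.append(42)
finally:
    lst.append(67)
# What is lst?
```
[20, 42, 67]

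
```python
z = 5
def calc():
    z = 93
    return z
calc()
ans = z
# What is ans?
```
5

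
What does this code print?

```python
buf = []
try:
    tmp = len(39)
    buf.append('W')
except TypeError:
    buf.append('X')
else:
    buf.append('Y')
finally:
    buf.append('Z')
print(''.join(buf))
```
XZ

Exception: except runs, else skipped, finally runs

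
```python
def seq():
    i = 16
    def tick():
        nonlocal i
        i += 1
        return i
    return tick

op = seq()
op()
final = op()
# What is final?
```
18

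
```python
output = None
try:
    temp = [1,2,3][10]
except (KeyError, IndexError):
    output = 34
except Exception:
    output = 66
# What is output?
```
34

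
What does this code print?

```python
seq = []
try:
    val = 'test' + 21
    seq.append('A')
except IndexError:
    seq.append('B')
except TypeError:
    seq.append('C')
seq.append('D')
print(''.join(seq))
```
CD

TypeError is caught by its specific handler, not IndexError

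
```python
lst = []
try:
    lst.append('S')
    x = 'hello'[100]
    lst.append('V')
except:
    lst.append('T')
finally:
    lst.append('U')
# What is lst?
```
['S', 'T', 'U']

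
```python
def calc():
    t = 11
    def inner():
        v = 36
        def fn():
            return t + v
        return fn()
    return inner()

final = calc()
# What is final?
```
47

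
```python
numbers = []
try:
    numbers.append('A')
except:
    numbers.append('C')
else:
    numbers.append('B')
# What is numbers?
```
['A', 'B']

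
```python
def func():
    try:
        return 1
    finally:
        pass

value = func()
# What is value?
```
1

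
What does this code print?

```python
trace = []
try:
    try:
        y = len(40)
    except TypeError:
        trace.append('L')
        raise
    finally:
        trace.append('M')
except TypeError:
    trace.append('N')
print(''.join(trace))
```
LMN

finally runs before re-raised exception propagates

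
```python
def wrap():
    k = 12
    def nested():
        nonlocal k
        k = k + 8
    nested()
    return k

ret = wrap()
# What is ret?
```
20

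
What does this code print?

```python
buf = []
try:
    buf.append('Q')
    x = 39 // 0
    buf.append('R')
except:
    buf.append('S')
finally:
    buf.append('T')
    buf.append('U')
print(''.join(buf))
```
QSTU

Code before exception runs, then except, then all of finally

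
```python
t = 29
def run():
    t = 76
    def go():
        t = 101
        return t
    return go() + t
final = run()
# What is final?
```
177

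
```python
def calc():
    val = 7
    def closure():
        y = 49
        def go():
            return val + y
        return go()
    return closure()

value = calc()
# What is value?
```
56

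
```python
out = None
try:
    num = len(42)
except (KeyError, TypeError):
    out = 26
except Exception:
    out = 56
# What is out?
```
26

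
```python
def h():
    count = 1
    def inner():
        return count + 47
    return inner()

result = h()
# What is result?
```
48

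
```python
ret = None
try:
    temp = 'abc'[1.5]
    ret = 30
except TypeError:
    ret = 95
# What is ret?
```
95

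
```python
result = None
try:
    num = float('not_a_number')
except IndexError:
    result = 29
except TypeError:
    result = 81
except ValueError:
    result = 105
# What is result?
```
105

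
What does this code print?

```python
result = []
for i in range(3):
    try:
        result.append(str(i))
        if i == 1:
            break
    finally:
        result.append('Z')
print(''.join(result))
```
0Z1Z

finally runs even when breaking out of loop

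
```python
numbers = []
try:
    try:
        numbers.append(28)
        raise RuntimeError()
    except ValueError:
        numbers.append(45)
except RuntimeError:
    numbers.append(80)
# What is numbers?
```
[28, 80]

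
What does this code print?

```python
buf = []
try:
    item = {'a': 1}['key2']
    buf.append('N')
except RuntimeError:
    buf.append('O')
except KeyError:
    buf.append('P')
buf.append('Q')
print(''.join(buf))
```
PQ

KeyError is caught by its specific handler, not RuntimeError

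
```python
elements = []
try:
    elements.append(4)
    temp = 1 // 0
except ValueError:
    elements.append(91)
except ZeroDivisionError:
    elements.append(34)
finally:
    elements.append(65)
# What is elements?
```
[4, 34, 65]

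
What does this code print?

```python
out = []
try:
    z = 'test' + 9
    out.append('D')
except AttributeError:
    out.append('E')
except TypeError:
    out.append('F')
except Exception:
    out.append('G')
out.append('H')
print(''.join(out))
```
FH

TypeError matches before generic Exception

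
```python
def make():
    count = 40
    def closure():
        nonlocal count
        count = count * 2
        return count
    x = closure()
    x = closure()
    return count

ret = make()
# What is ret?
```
160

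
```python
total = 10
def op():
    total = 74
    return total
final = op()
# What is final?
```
74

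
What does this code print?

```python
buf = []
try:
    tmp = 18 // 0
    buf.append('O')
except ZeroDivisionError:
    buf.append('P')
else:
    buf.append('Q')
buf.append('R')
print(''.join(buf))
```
PR

else block skipped when exception is caught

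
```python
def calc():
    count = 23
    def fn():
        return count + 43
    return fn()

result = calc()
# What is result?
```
66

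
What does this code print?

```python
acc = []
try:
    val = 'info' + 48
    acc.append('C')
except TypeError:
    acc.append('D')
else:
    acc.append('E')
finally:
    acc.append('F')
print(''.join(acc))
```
DF

Exception: except runs, else skipped, finally runs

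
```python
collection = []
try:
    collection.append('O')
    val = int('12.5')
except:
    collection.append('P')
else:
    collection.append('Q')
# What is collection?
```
['O', 'P']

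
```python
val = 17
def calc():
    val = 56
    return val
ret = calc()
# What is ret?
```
56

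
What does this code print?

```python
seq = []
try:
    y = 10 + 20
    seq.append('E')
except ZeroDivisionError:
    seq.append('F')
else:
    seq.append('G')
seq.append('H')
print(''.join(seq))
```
EGH

else block runs when no exception occurs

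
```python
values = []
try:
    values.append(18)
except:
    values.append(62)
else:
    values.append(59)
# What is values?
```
[18, 59]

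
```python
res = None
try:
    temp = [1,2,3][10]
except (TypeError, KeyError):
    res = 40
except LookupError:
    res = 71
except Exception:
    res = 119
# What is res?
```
71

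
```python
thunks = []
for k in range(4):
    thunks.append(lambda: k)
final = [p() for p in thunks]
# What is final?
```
[3, 3, 3, 3]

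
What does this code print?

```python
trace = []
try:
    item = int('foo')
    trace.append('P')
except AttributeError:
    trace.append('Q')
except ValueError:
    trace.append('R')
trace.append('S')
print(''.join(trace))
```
RS

ValueError is caught by its specific handler, not AttributeError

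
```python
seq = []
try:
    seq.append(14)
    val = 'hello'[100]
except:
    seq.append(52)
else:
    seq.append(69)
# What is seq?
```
[14, 52]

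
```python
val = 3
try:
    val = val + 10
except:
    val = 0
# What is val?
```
13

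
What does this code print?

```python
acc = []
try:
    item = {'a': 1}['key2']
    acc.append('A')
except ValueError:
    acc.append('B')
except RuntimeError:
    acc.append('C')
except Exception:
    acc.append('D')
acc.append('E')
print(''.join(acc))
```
DE

KeyError not specifically caught, falls to Exception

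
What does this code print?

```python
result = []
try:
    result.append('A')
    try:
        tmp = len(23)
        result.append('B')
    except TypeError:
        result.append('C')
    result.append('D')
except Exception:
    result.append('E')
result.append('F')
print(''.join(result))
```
ACDF

Inner exception caught by inner handler, outer continues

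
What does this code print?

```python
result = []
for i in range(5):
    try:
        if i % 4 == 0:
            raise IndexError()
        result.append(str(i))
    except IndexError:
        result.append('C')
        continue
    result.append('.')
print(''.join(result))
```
C1.2.3.C

continue in except skips rest of loop body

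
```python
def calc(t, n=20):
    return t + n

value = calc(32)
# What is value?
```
52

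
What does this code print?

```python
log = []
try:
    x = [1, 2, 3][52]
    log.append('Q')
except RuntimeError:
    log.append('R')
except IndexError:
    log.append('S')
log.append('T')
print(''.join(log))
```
ST

IndexError is caught by its specific handler, not RuntimeError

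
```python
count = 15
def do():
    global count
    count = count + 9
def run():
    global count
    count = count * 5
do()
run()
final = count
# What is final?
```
120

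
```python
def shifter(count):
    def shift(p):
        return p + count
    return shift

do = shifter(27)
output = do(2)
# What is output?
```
29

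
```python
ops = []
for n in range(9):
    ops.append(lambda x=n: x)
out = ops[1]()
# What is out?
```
1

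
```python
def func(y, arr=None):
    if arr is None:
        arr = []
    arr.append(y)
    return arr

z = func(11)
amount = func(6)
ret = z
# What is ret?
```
[11]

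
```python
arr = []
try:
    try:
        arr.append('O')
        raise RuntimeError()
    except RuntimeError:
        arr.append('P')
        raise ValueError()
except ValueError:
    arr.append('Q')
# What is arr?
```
['O', 'P', 'Q']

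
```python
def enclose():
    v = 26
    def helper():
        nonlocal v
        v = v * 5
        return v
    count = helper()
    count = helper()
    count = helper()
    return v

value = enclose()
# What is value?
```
3250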